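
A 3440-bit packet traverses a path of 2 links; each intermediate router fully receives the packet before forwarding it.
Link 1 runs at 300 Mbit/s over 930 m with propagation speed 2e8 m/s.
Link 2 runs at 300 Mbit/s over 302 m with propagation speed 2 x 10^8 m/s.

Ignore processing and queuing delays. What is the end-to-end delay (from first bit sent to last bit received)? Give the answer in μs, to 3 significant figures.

Transmission delay per hop = L/R = 3440/300000000 = 11.4667 μs; 2 hops → 22.9333 μs.
Propagation delays (d/s per hop): 4.65, 1.51 μs; sum = 6.16 μs.
End-to-end = 29.1 μs.

29.1 μs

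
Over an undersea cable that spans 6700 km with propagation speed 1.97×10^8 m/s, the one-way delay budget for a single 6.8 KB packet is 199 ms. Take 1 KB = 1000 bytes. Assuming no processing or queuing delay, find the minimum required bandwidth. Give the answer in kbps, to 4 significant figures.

329.7 kbps

L = 54400 bits.
Propagation delay = 6700000 / 197000000 = 34.0102 ms.
Transmission budget = 199 − 34.0102 = 164.99 ms.
R ≥ L / t_tx = 54400 bits / 0.16499 s = 329.7 kbps.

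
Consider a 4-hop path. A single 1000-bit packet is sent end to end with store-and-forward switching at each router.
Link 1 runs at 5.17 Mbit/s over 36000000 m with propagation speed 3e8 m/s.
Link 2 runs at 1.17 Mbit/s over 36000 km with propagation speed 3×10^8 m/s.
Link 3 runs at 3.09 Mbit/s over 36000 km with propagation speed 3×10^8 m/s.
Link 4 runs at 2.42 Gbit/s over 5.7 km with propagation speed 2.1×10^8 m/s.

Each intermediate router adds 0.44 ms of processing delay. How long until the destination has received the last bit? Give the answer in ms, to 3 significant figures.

Transmission delays (L/R per hop): 0.193424, 0.854701, 0.323625, 0.000413223 ms; sum = 1.37216 ms.
Propagation delays (d/s per hop): 120, 120, 120, 0.0271429 ms; sum = 360.027 ms.
Processing at 3 router(s): 3 × 0.44 ms = 1.32 ms.
End-to-end = 363 ms.

363 ms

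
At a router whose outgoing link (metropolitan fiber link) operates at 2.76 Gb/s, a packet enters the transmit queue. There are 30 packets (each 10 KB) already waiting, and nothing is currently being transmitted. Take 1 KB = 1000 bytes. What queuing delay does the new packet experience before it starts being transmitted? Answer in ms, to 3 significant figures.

Each queued packet: L/R = 80000/2760000000 = 0.0289855 ms.
30 queued → 0.869565 ms.
Queuing delay = 0.870 ms.

0.870 ms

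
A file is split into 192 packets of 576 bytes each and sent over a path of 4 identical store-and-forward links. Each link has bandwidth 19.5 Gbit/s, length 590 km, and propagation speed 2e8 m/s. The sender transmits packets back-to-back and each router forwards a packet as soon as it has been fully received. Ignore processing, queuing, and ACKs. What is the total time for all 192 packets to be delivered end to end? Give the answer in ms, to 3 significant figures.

11.8 ms

Per-hop transmission t_tx = L/R = 4608/19500000000 = 0.000236308 ms.
Per-hop propagation t_prop = 590000/200000000 = 2.95 ms.
Pipeline fill: first packet needs 4·t_tx to clear all hops; remaining 191 packets each add one t_tx.
Total = (4+192-1)·t_tx + 4·t_prop = 195·0.000236308 + 4·2.95 = 11.8 ms.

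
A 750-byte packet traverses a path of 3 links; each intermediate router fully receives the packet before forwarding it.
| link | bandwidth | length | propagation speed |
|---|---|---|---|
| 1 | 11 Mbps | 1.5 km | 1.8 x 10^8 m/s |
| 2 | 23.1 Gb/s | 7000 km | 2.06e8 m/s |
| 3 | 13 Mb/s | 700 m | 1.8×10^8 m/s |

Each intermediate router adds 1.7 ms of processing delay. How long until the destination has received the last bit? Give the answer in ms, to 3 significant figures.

L = 750 × 8 = 6000 bits.
Transmission delays (L/R per hop): 0.545455, 0.00025974, 0.461538 ms; sum = 1.00725 ms.
Propagation delays (d/s per hop): 0.00833333, 33.9806, 0.00388889 ms; sum = 33.9928 ms.
Processing at 2 router(s): 2 × 1.7 ms = 3.4 ms.
End-to-end = 38.4 ms.

38.4 ms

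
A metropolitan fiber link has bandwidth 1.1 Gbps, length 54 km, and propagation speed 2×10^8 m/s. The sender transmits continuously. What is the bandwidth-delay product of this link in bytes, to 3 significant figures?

Propagation delay = 54000 / 200000000 = 0.00027 s.
BDP = R × t_prop = 1100000000 × 0.00027 = 297000 bits.
In bytes: 297000/8 = 37100 bytes.

37100 bytes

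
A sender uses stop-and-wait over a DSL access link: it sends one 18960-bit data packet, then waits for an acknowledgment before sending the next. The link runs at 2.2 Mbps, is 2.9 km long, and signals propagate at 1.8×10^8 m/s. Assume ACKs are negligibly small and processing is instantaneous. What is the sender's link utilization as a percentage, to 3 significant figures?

99.6 %

t_tx = L/R = 18960/2200000 = 0.00861818 s.
t_prop = 2900/180000000 = 1.61111e-05 s; RTT = 3.22222e-05 s.
Cycle = t_tx + RTT = 0.0086504 s.
Utilization = t_tx / cycle = 0.00861818/0.0086504 = 99.6 %.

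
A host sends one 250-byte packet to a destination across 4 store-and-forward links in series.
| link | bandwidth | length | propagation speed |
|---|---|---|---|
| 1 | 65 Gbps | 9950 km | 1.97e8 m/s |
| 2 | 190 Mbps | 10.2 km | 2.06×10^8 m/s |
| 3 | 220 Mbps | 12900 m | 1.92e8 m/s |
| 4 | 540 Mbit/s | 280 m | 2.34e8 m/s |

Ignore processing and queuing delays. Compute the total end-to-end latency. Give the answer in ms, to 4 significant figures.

50.65 ms

L = 250 × 8 = 2000 bits.
Transmission delays (L/R per hop): 3.07692e-05, 0.0105263, 0.00909091, 0.0037037 ms; sum = 0.0233517 ms.
Propagation delays (d/s per hop): 50.5076, 0.0495146, 0.0671875, 0.00119658 ms; sum = 50.6255 ms.
End-to-end = 50.65 ms.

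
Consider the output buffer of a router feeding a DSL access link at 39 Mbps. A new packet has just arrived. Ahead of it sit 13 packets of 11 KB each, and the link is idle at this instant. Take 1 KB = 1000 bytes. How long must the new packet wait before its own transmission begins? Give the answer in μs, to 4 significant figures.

29330 μs

Each queued packet: L/R = 88000/39000000 = 2256.41 μs.
13 queued → 29333.3 μs.
Queuing delay = 29330 μs.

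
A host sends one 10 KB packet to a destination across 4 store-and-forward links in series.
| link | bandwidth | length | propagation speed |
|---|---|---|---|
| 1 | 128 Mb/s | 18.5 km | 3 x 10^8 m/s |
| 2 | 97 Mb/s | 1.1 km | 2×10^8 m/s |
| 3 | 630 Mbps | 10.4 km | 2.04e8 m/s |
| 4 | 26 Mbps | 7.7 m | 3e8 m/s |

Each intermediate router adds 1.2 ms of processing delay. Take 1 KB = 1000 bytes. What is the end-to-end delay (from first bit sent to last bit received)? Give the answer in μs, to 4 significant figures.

8372 μs

L = 80000 bits.
Transmission delays (L/R per hop): 625, 824.742, 126.984, 3076.92 μs; sum = 4653.65 μs.
Propagation delays (d/s per hop): 61.6667, 5.5, 50.9804, 0.0256667 μs; sum = 118.173 μs.
Processing at 3 router(s): 3 × 1.2 ms = 3600 μs.
End-to-end = 8372 μs.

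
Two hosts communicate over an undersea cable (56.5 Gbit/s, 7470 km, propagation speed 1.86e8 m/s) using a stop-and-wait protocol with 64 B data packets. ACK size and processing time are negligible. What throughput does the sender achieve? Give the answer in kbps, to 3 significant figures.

6.37 kbps

t_tx = L/R = 512/56500000000 = 9.06195e-09 s.
t_prop = 7470000/186000000 = 0.0401613 s; RTT = 0.0803226 s.
Cycle = t_tx + RTT = 0.0803226 s.
Throughput = L / cycle = 512 / 0.0803226 = 6.37 kbps.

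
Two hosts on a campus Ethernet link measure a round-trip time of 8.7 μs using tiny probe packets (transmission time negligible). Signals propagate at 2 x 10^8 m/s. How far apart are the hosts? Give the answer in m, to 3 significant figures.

870 m

One-way propagation = RTT/2 = 4.35 μs.
d = s × t = 200000000 × 4.35e-06 = 870 m.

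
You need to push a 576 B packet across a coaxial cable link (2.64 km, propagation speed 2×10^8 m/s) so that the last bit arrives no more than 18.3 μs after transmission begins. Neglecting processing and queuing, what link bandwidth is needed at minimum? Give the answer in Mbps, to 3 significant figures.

904 Mbps

L = 4608 bits.
Propagation delay = 2640 / 200000000 = 13.2 μs.
Transmission budget = 18.3 − 13.2 = 5.1 μs.
R ≥ L / t_tx = 4608 bits / 5.1e-06 s = 904 Mbps.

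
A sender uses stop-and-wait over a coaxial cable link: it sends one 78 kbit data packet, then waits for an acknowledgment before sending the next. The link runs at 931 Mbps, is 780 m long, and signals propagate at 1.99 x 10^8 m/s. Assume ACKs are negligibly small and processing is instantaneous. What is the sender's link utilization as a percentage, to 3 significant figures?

91.4 %

t_tx = L/R = 78000/931000000 = 8.37809e-05 s.
t_prop = 780/199000000 = 3.9196e-06 s; RTT = 7.8392e-06 s.
Cycle = t_tx + RTT = 9.16201e-05 s.
Utilization = t_tx / cycle = 8.37809e-05/9.16201e-05 = 91.4 %.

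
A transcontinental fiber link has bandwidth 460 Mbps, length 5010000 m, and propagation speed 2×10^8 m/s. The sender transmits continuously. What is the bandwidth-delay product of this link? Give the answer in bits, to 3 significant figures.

Propagation delay = 5010000 / 200000000 = 0.02505 s.
BDP = R × t_prop = 460000000 × 0.02505 = 11523000 bits.

11500000 bits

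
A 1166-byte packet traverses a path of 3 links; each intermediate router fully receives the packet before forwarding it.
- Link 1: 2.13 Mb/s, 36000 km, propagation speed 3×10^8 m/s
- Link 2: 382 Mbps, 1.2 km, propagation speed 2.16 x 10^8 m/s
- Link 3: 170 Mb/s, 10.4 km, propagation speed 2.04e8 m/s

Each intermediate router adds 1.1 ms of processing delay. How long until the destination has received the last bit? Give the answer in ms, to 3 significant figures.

127 ms

L = 1166 × 8 = 9328 bits.
Transmission delays (L/R per hop): 4.37934, 0.0244188, 0.0548706 ms; sum = 4.45863 ms.
Propagation delays (d/s per hop): 120, 0.00555556, 0.0509804 ms; sum = 120.057 ms.
Processing at 2 router(s): 2 × 1.1 ms = 2.2 ms.
End-to-end = 127 ms.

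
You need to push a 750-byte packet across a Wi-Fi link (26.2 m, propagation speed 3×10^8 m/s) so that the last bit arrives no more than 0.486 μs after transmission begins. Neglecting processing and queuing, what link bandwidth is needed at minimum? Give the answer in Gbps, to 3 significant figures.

15.1 Gbps

L = 6000 bits.
Propagation delay = 26.2 / 300000000 = 0.0873333 μs.
Transmission budget = 0.486 − 0.0873333 = 0.398667 μs.
R ≥ L / t_tx = 6000 bits / 3.98667e-07 s = 15.1 Gbps.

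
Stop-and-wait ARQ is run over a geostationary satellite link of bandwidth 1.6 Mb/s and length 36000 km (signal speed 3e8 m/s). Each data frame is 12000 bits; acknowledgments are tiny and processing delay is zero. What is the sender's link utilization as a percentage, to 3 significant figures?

3.03 %

t_tx = L/R = 12000/1600000 = 0.0075 s.
t_prop = 36000000/300000000 = 0.12 s; RTT = 0.24 s.
Cycle = t_tx + RTT = 0.2475 s.
Utilization = t_tx / cycle = 0.0075/0.2475 = 3.03 %.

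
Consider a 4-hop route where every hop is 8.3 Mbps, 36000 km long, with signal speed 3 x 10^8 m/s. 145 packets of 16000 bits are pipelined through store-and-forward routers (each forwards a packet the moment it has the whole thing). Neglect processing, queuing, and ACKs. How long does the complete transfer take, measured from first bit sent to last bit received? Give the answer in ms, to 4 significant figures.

765.3 ms

Per-hop transmission t_tx = L/R = 16000/8.3e+06 = 1.92771 ms.
Per-hop propagation t_prop = 36000000/300000000 = 120 ms.
Pipeline fill: first packet needs 4·t_tx to clear all hops; remaining 144 packets each add one t_tx.
Total = (4+145-1)·t_tx + 4·t_prop = 148·1.92771 + 4·120 = 765.3 ms.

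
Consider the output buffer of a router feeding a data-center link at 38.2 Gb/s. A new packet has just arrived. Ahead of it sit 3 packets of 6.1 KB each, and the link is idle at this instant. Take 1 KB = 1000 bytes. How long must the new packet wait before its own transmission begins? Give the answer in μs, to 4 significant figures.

3.832 μs

Each queued packet: L/R = 48800/38200000000 = 1.27749 μs.
3 queued → 3.83246 μs.
Queuing delay = 3.832 μs.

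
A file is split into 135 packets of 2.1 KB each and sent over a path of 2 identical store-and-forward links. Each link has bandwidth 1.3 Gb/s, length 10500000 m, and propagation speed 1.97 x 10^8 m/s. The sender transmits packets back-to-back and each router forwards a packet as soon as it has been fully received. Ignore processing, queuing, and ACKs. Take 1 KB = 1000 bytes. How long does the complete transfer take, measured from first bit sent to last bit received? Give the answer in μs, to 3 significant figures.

Per-hop transmission t_tx = L/R = 16800/1300000000 = 12.9231 μs.
Per-hop propagation t_prop = 10500000/197000000 = 53299.5 μs.
Pipeline fill: first packet needs 2·t_tx to clear all hops; remaining 134 packets each add one t_tx.
Total = (2+135-1)·t_tx + 2·t_prop = 136·12.9231 + 2·53299.5 = 108000 μs.

108000 μs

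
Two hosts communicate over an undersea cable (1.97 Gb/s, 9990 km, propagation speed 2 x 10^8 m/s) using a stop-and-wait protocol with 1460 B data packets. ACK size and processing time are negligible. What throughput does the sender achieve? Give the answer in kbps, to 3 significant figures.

t_tx = L/R = 11680/1970000000 = 5.92893e-06 s.
t_prop = 9990000/200000000 = 0.04995 s; RTT = 0.0999 s.
Cycle = t_tx + RTT = 0.0999059 s.
Throughput = L / cycle = 11680 / 0.0999059 = 117 kbps.

117 kbps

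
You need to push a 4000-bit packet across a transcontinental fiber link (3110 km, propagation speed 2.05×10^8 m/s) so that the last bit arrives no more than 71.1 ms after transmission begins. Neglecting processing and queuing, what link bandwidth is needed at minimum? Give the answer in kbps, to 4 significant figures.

Propagation delay = 3110000 / 2.05e+08 = 15.1707 ms.
Transmission budget = 71.1 − 15.1707 = 55.9293 ms.
R ≥ L / t_tx = 4000 bits / 0.0559293 s = 71.52 kbps.

71.52 kbps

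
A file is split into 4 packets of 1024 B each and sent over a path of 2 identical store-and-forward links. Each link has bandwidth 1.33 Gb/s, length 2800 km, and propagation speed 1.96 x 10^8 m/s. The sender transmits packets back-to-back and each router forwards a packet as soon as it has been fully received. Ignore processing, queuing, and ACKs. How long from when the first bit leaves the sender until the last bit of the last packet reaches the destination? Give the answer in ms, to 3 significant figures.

Per-hop transmission t_tx = L/R = 8192/1330000000 = 0.0061594 ms.
Per-hop propagation t_prop = 2800000/196000000 = 14.2857 ms.
Pipeline fill: first packet needs 2·t_tx to clear all hops; remaining 3 packets each add one t_tx.
Total = (2+4-1)·t_tx + 2·t_prop = 5·0.0061594 + 2·14.2857 = 28.6 ms.

28.6 ms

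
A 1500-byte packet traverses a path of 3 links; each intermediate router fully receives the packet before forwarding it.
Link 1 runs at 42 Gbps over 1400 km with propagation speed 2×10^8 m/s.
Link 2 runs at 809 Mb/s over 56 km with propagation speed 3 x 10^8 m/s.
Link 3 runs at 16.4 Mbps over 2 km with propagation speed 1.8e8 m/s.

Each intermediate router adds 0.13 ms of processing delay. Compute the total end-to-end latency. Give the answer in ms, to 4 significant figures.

L = 1500 × 8 = 12000 bits.
Transmission delays (L/R per hop): 0.000285714, 0.0148331, 0.731707 ms; sum = 0.746826 ms.
Propagation delays (d/s per hop): 7, 0.186667, 0.0111111 ms; sum = 7.19778 ms.
Processing at 2 router(s): 2 × 0.13 ms = 0.26 ms.
End-to-end = 8.205 ms.

8.205 ms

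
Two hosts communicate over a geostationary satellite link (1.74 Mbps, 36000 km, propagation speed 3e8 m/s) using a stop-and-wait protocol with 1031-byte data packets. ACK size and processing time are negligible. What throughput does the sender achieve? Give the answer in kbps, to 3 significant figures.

t_tx = L/R = 8248/1740000 = 0.00474023 s.
t_prop = 36000000/300000000 = 0.12 s; RTT = 0.24 s.
Cycle = t_tx + RTT = 0.24474 s.
Throughput = L / cycle = 8248 / 0.24474 = 33.7 kbps.

33.7 kbps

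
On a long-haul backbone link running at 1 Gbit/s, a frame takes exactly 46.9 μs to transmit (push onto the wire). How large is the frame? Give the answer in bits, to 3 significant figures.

L = R × t_tx = 1000000000 b/s × 4.69e-05 s = 46900 bits.

46900 bits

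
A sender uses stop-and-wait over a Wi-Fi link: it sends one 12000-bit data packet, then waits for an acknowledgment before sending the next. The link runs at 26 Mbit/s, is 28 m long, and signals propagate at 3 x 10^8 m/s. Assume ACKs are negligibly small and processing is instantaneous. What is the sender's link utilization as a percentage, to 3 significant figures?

t_tx = L/R = 12000/26000000 = 0.000461538 s.
t_prop = 28/300000000 = 9.33333e-08 s; RTT = 1.86667e-07 s.
Cycle = t_tx + RTT = 0.000461725 s.
Utilization = t_tx / cycle = 0.000461538/0.000461725 = 100 %.

100 %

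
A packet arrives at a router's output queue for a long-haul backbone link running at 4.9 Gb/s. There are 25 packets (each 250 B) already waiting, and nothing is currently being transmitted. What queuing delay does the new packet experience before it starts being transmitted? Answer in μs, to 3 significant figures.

10.2 μs

Each queued packet: L/R = 2000/4900000000 = 0.408163 μs.
25 queued → 10.2041 μs.
Queuing delay = 10.2 μs.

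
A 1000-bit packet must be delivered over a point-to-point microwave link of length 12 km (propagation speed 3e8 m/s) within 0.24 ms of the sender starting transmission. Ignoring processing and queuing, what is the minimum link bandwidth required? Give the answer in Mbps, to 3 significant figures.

Propagation delay = 12000 / 300000000 = 0.04 ms.
Transmission budget = 0.24 − 0.04 = 0.2 ms.
R ≥ L / t_tx = 1000 bits / 0.0002 s = 5.00 Mbps.

5.00 Mbps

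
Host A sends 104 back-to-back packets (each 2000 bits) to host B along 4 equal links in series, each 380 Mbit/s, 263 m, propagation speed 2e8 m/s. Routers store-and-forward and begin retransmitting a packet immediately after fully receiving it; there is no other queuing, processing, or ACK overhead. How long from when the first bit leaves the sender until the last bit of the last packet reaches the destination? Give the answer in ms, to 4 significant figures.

Per-hop transmission t_tx = L/R = 2000/380000000 = 0.00526316 ms.
Per-hop propagation t_prop = 263/200000000 = 0.001315 ms.
Pipeline fill: first packet needs 4·t_tx to clear all hops; remaining 103 packets each add one t_tx.
Total = (4+104-1)·t_tx + 4·t_prop = 107·0.00526316 + 4·0.001315 = 0.5684 ms.

0.5684 ms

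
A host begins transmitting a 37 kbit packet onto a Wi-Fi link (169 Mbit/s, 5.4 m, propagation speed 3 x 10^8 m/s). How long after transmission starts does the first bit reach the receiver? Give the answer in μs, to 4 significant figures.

First bit experiences only propagation delay: d/s = 5.4/300000000 = 0.01800 μs.

0.01800 μs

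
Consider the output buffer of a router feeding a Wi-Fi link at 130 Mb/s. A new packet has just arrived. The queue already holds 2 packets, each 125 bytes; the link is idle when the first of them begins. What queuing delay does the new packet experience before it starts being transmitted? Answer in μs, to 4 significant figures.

15.38 μs

Each queued packet: L/R = 1000/130000000 = 7.69231 μs.
2 queued → 15.3846 μs.
Queuing delay = 15.38 μs.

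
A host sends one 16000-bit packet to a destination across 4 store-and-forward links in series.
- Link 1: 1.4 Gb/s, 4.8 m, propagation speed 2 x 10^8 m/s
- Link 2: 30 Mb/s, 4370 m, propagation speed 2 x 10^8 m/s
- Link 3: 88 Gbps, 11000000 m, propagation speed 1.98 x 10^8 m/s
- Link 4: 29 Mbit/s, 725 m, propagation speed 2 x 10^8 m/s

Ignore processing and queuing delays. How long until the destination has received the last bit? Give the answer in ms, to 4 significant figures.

Transmission delays (L/R per hop): 0.0114286, 0.533333, 0.000181818, 0.551724 ms; sum = 1.09667 ms.
Propagation delays (d/s per hop): 2.4e-05, 0.02185, 55.5556, 0.003625 ms; sum = 55.5811 ms.
End-to-end = 56.68 ms.

56.68 ms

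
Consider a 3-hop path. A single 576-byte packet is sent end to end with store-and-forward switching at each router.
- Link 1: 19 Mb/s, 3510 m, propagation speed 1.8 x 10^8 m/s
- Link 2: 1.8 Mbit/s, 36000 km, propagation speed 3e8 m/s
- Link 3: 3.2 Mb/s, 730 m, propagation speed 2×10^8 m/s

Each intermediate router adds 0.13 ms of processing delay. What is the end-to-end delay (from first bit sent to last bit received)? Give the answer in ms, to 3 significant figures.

L = 576 × 8 = 4608 bits.
Transmission delays (L/R per hop): 0.242526, 2.56, 1.44 ms; sum = 4.24253 ms.
Propagation delays (d/s per hop): 0.0195, 120, 0.00365 ms; sum = 120.023 ms.
Processing at 2 router(s): 2 × 0.13 ms = 0.26 ms.
End-to-end = 125 ms.

125 ms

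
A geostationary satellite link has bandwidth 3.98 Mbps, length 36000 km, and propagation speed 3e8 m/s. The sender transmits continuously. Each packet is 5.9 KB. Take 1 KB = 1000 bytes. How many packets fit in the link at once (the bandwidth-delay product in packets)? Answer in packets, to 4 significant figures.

Propagation delay = 36000000 / 300000000 = 0.12 s.
BDP = R × t_prop = 3980000 × 0.12 = 477600 bits.
In packets of 47200 bits: 10.12 packets.

10.12 packets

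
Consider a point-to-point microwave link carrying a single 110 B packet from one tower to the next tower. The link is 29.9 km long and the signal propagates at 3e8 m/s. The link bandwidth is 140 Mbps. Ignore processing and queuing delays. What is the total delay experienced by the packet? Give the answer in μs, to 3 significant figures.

L = 110 × 8 = 880 bits.
Transmission delay = L/R = 880 / 140000000 = 6.28571 μs.
Propagation delay = d/s = 29900 m / 300000000 m/s = 99.6667 μs.
Total = 106 μs.

106 μs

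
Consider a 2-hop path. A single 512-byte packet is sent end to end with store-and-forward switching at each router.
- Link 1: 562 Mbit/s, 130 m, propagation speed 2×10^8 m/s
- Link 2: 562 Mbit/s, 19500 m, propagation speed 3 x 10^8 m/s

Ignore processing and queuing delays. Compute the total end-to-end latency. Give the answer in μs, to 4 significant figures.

80.23 μs

L = 512 × 8 = 4096 bits.
Transmission delay per hop = L/R = 4096/562000000 = 7.28826 μs; 2 hops → 14.5765 μs.
Propagation delays (d/s per hop): 0.65, 65 μs; sum = 65.65 μs.
End-to-end = 80.23 μs.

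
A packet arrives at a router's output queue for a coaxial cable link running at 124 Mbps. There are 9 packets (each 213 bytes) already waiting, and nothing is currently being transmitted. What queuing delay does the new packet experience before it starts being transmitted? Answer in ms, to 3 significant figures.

0.124 ms

Each queued packet: L/R = 1704/124000000 = 0.0137419 ms.
9 queued → 0.123677 ms.
Queuing delay = 0.124 ms.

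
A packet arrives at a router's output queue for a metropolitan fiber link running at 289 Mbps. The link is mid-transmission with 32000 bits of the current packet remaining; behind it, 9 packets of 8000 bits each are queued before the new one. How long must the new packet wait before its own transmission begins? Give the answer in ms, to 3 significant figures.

Each queued packet: L/R = 8000/289000000 = 0.0276817 ms.
9 queued → 0.249135 ms.
Plus remaining 32000 bits of current packet: 0.110727 ms.
Queuing delay = 0.360 ms.

0.360 ms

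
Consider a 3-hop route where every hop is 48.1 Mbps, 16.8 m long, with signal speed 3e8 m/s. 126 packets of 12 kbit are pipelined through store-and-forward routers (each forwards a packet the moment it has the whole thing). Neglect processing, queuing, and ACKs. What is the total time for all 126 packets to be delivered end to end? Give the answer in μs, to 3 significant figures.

31900 μs

Per-hop transmission t_tx = L/R = 12000/48100000 = 249.48 μs.
Per-hop propagation t_prop = 16.8/300000000 = 0.056 μs.
Pipeline fill: first packet needs 3·t_tx to clear all hops; remaining 125 packets each add one t_tx.
Total = (3+126-1)·t_tx + 3·t_prop = 128·249.48 + 3·0.056 = 31900 μs.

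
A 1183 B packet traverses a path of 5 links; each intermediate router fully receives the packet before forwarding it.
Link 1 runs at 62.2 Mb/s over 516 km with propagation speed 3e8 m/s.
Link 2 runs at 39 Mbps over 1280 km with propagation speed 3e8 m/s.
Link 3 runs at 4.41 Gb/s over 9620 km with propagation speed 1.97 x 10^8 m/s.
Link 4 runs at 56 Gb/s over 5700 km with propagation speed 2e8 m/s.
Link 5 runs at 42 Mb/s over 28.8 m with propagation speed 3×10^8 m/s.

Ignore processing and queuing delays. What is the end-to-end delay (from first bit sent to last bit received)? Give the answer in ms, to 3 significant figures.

83.9 ms

L = 1183 × 8 = 9464 bits.
Transmission delays (L/R per hop): 0.152154, 0.242667, 0.00214603, 0.000169, 0.225333 ms; sum = 0.622469 ms.
Propagation delays (d/s per hop): 1.72, 4.26667, 48.8325, 28.5, 9.6e-05 ms; sum = 83.3192 ms.
End-to-end = 83.9 ms.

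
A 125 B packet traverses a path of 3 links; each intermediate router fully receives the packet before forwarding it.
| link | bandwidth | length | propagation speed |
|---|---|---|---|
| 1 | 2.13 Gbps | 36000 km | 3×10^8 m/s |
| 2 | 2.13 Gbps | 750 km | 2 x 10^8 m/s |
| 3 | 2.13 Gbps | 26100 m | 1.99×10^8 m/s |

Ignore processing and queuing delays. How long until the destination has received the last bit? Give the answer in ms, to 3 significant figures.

124 ms

L = 125 × 8 = 1000 bits.
Transmission delay per hop = L/R = 1000/2130000000 = 0.000469484 ms; 3 hops → 0.00140845 ms.
Propagation delays (d/s per hop): 120, 3.75, 0.131156 ms; sum = 123.881 ms.
End-to-end = 124 ms.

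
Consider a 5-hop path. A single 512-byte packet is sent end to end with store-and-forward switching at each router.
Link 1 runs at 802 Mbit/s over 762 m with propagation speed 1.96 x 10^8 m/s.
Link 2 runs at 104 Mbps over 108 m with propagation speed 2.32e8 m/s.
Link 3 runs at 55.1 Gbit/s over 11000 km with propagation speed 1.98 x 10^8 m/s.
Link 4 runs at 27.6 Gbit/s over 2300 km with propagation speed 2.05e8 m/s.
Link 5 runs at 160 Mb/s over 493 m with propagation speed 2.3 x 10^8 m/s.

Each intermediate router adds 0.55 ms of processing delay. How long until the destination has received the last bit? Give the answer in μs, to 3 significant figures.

69100 μs

L = 512 × 8 = 4096 bits.
Transmission delays (L/R per hop): 5.10723, 39.3846, 0.0743376, 0.148406, 25.6 μs; sum = 70.3146 μs.
Propagation delays (d/s per hop): 3.88776, 0.465517, 55555.6, 11219.5, 2.14348 μs; sum = 66781.6 μs.
Processing at 4 router(s): 4 × 0.55 ms = 2200 μs.
End-to-end = 69100 μs.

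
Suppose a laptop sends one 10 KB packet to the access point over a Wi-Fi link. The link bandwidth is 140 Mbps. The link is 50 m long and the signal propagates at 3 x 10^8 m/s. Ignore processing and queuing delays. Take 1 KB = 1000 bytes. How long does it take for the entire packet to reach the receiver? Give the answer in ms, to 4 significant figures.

L = 80000 bits.
Transmission delay = L/R = 80000 / 140000000 = 0.571429 ms.
Propagation delay = d/s = 50 m / 300000000 m/s = 0.000166667 ms.
Total = 0.5716 ms.

0.5716 ms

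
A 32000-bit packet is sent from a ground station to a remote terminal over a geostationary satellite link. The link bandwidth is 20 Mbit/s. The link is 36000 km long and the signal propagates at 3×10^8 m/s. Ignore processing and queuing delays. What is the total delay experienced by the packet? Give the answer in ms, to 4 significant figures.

121.6 ms

Transmission delay = L/R = 32000 / 20000000 = 1.6 ms.
Propagation delay = d/s = 36000000 m / 300000000 m/s = 120 ms.
Total = 121.6 ms.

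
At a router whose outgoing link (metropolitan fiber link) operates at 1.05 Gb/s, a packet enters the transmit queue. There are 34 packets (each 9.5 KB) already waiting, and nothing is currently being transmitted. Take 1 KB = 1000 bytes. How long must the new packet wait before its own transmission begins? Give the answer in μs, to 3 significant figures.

2460 μs

Each queued packet: L/R = 76000/1050000000 = 72.381 μs.
34 queued → 2460.95 μs.
Queuing delay = 2460 μs.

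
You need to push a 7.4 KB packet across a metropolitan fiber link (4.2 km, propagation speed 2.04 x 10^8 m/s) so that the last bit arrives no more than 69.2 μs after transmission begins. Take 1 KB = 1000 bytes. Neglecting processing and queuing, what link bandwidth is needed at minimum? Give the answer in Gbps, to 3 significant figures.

L = 59200 bits.
Propagation delay = 4200 / 204000000 = 20.5882 μs.
Transmission budget = 69.2 − 20.5882 = 48.6118 μs.
R ≥ L / t_tx = 59200 bits / 4.86118e-05 s = 1.22 Gbps.

1.22 Gbps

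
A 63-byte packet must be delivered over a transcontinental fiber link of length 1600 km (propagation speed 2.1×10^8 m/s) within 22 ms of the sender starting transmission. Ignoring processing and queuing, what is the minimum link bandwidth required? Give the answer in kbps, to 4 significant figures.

L = 504 bits.
Propagation delay = 1600000 / 210000000 = 7.61905 ms.
Transmission budget = 22 − 7.61905 = 14.381 ms.
R ≥ L / t_tx = 504 bits / 0.014381 s = 35.05 kbps.

35.05 kbps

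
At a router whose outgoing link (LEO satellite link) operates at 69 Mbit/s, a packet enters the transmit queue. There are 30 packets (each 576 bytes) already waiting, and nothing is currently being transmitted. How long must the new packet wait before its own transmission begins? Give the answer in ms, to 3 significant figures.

2.00 ms

Each queued packet: L/R = 4608/69000000 = 0.0667826 ms.
30 queued → 2.00348 ms.
Queuing delay = 2.00 ms.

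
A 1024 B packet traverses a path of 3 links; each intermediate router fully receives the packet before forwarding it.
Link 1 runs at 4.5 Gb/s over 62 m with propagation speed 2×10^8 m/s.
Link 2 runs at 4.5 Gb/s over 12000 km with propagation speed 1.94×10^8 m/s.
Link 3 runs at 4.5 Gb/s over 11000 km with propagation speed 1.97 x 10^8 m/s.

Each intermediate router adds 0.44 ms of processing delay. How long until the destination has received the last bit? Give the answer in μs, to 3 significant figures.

119000 μs

L = 1024 × 8 = 8192 bits.
Transmission delay per hop = L/R = 8192/4500000000 = 1.82044 μs; 3 hops → 5.46133 μs.
Propagation delays (d/s per hop): 0.31, 61855.7, 55837.6 μs; sum = 117694 μs.
Processing at 2 router(s): 2 × 0.44 ms = 880 μs.
End-to-end = 119000 μs.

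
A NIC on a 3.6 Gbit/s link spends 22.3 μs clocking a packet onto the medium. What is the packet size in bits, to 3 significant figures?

L = R × t_tx = 3600000000 b/s × 2.23e-05 s = 80280 bits.

80300 bits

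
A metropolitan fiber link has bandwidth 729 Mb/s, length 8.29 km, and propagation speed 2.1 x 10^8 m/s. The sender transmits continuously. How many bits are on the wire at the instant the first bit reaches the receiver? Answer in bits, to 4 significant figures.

Propagation delay = 8290 / 210000000 = 3.94762e-05 s.
BDP = R × t_prop = 729000000 × 3.94762e-05 = 28778.1 bits.

28780 bits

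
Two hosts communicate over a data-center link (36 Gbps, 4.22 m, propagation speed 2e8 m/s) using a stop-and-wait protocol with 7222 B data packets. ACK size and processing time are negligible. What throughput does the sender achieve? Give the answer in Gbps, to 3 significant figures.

35.1 Gbps

t_tx = L/R = 57776/36000000000 = 1.60489e-06 s.
t_prop = 4.22/200000000 = 2.11e-08 s; RTT = 4.22e-08 s.
Cycle = t_tx + RTT = 1.64709e-06 s.
Throughput = L / cycle = 57776 / 1.64709e-06 = 35.1 Gbps.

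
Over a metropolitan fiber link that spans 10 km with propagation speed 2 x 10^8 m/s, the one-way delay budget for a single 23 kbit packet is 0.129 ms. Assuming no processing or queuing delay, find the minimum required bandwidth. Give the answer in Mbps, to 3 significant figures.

291 Mbps

Propagation delay = 10000 / 200000000 = 0.05 ms.
Transmission budget = 0.129 − 0.05 = 0.079 ms.
R ≥ L / t_tx = 23000 bits / 7.9e-05 s = 291 Mbps.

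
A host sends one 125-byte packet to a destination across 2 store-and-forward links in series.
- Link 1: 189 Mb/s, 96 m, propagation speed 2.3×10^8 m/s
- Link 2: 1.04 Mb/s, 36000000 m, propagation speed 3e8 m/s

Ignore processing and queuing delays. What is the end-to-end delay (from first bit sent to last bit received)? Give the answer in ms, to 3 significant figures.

121 ms

L = 125 × 8 = 1000 bits.
Transmission delays (L/R per hop): 0.00529101, 0.961538 ms; sum = 0.966829 ms.
Propagation delays (d/s per hop): 0.000417391, 120 ms; sum = 120 ms.
End-to-end = 121 ms.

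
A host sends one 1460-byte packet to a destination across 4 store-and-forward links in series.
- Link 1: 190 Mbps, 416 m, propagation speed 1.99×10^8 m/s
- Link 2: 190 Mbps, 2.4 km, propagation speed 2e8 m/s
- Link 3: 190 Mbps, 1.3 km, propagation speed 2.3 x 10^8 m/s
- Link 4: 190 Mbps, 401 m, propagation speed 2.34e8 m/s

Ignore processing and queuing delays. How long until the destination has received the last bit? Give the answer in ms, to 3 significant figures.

0.267 ms

L = 1460 × 8 = 11680 bits.
Transmission delay per hop = L/R = 11680/190000000 = 0.0614737 ms; 4 hops → 0.245895 ms.
Propagation delays (d/s per hop): 0.00209045, 0.012, 0.00565217, 0.00171368 ms; sum = 0.0214563 ms.
End-to-end = 0.267 ms.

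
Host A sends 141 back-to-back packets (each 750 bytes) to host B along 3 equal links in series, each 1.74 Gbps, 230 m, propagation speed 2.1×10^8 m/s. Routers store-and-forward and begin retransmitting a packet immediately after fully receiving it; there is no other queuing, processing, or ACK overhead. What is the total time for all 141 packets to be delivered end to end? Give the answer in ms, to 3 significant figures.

0.496 ms

Per-hop transmission t_tx = L/R = 6000/1740000000 = 0.00344828 ms.
Per-hop propagation t_prop = 230/210000000 = 0.00109524 ms.
Pipeline fill: first packet needs 3·t_tx to clear all hops; remaining 140 packets each add one t_tx.
Total = (3+141-1)·t_tx + 3·t_prop = 143·0.00344828 + 3·0.00109524 = 0.496 ms.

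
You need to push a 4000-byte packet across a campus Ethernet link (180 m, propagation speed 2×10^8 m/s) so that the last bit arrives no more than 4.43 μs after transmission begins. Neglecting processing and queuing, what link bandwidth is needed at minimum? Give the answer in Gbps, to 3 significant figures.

L = 32000 bits.
Propagation delay = 180 / 200000000 = 0.9 μs.
Transmission budget = 4.43 − 0.9 = 3.53 μs.
R ≥ L / t_tx = 32000 bits / 3.53e-06 s = 9.07 Gbps.

9.07 Gbps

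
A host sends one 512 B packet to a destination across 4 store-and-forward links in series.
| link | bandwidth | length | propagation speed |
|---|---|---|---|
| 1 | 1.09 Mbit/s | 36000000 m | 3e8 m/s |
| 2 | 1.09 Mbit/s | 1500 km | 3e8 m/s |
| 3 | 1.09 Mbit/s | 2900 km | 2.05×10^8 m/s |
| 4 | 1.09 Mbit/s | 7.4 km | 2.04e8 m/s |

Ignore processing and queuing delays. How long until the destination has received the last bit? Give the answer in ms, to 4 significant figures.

L = 512 × 8 = 4096 bits.
Transmission delay per hop = L/R = 4096/1090000 = 3.7578 ms; 4 hops → 15.0312 ms.
Propagation delays (d/s per hop): 120, 5, 14.1463, 0.0362745 ms; sum = 139.183 ms.
End-to-end = 154.2 ms.

154.2 ms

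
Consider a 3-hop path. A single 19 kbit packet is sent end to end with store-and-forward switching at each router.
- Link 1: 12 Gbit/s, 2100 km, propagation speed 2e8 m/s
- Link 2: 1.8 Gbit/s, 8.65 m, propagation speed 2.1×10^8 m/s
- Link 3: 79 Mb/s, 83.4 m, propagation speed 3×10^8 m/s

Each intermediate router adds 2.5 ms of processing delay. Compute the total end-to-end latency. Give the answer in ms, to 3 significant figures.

L = 19000 bits.
Transmission delays (L/R per hop): 0.00158333, 0.0105556, 0.240506 ms; sum = 0.252645 ms.
Propagation delays (d/s per hop): 10.5, 4.11905e-05, 0.000278 ms; sum = 10.5003 ms.
Processing at 2 router(s): 2 × 2.5 ms = 5 ms.
End-to-end = 15.8 ms.

15.8 ms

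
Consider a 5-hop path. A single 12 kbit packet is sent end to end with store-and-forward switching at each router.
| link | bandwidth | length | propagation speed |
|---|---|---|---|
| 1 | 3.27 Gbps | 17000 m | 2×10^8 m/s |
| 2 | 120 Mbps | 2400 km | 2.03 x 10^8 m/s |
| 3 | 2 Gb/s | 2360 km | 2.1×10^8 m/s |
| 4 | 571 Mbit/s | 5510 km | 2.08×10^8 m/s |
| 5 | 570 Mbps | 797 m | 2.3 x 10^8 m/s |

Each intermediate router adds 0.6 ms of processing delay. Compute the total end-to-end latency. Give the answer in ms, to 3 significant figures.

L = 12000 bits.
Transmission delays (L/R per hop): 0.00366972, 0.1, 0.006, 0.0210158, 0.0210526 ms; sum = 0.151738 ms.
Propagation delays (d/s per hop): 0.085, 11.8227, 11.2381, 26.4904, 0.00346522 ms; sum = 49.6396 ms.
Processing at 4 router(s): 4 × 0.6 ms = 2.4 ms.
End-to-end = 52.2 ms.

52.2 ms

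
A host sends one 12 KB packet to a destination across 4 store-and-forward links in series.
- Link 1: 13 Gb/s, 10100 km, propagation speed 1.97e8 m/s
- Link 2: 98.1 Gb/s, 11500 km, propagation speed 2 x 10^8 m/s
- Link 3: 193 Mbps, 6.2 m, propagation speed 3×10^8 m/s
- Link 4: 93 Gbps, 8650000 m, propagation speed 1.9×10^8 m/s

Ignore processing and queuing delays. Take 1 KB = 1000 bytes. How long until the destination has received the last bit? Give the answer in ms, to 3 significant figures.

L = 96000 bits.
Transmission delays (L/R per hop): 0.00738462, 0.000978593, 0.497409, 0.00103226 ms; sum = 0.506805 ms.
Propagation delays (d/s per hop): 51.269, 57.5, 2.06667e-05, 45.5263 ms; sum = 154.295 ms.
End-to-end = 155 ms.

155 ms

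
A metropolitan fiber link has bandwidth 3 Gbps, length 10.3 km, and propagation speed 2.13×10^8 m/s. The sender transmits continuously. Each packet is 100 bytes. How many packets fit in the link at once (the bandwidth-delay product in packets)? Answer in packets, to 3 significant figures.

181 packets

Propagation delay = 10300 / 213000000 = 4.83568e-05 s.
BDP = R × t_prop = 3000000000 × 4.83568e-05 = 145070 bits.
In packets of 800 bits: 181 packets.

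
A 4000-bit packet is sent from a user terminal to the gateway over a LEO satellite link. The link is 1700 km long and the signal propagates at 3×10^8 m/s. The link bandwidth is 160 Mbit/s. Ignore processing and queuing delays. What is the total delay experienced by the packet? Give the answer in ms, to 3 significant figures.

5.69 ms

Transmission delay = L/R = 4000 / 160000000 = 0.025 ms.
Propagation delay = d/s = 1700000 m / 300000000 m/s = 5.66667 ms.
Total = 5.69 ms.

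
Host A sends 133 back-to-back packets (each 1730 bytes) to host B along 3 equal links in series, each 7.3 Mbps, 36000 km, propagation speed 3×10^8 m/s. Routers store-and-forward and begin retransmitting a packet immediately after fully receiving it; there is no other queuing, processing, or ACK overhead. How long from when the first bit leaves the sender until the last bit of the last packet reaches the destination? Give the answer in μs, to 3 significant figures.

Per-hop transmission t_tx = L/R = 13840/7300000 = 1895.89 μs.
Per-hop propagation t_prop = 36000000/300000000 = 120000 μs.
Pipeline fill: first packet needs 3·t_tx to clear all hops; remaining 132 packets each add one t_tx.
Total = (3+133-1)·t_tx + 3·t_prop = 135·1895.89 + 3·120000 = 616000 μs.

616000 μs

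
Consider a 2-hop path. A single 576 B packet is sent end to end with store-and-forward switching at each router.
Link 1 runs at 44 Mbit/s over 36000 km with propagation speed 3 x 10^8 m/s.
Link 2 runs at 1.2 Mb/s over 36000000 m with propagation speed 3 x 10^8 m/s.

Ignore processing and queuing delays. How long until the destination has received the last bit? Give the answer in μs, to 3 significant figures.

244000 μs

L = 576 × 8 = 4608 bits.
Transmission delays (L/R per hop): 104.727, 3840 μs; sum = 3944.73 μs.
Propagation delays (d/s per hop): 120000, 120000 μs; sum = 240000 μs.
End-to-end = 244000 μs.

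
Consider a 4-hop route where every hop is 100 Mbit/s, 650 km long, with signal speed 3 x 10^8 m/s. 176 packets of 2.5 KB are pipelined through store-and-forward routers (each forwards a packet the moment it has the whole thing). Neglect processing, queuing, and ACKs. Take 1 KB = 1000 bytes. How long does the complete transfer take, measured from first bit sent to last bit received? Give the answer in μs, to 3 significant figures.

44500 μs

Per-hop transmission t_tx = L/R = 20000/100000000 = 200 μs.
Per-hop propagation t_prop = 650000/300000000 = 2166.67 μs.
Pipeline fill: first packet needs 4·t_tx to clear all hops; remaining 175 packets each add one t_tx.
Total = (4+176-1)·t_tx + 4·t_prop = 179·200 + 4·2166.67 = 44500 μs.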